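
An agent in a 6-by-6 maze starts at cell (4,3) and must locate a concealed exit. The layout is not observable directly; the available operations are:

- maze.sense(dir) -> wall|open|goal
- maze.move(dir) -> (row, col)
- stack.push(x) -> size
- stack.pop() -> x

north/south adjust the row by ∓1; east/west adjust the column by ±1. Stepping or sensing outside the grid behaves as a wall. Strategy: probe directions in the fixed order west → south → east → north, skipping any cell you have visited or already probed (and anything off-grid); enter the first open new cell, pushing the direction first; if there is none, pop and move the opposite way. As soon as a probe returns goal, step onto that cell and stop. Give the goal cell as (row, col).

// maze.sense(dir: west) ~> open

// stack.push(x: west) ~> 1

// maze.move(dir: west) ~> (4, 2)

// maze.sense(dir: west) ~> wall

// maze.sense(dir: south) ~> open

// stack.push(x: south) ~> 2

// maze.move(dir: south) ~> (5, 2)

// maze.sense(dir: west) ~> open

// stack.push(x: west) ~> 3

// maze.move(dir: west) ~> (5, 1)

// maze.sense(dir: west) ~> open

// stack.push(x: west) ~> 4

// maze.move(dir: west) ~> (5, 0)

// maze.sense(dir: north) ~> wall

// stack.pop() ~> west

// maze.move(dir: east) ~> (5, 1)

// stack.pop() ~> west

// maze.move(dir: east) ~> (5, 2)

// maze.sense(dir: east) ~> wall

// stack.pop() ~> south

// maze.move(dir: north) ~> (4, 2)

// maze.sense(dir: north) ~> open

// stack.push(x: north) ~> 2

// maze.move(dir: north) ~> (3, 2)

// maze.sense(dir: west) ~> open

// stack.push(x: west) ~> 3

// maze.move(dir: west) ~> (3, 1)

// maze.sense(dir: west) ~> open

// stack.push(x: west) ~> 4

// maze.move(dir: west) ~> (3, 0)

// maze.sense(dir: north) ~> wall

// stack.pop() ~> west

// maze.move(dir: east) ~> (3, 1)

// maze.sense(dir: north) ~> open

// stack.push(x: north) ~> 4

// maze.move(dir: north) ~> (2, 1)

// maze.sense(dir: east) ~> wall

// maze.sense(dir: north) ~> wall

// stack.pop() ~> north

// maze.move(dir: south) ~> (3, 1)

// stack.pop() ~> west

// maze.move(dir: east) ~> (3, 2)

// maze.sense(dir: east) ~> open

// stack.push(x: east) ~> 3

// maze.move(dir: east) ~> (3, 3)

// maze.sense(dir: east) ~> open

// stack.push(x: east) ~> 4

// maze.move(dir: east) ~> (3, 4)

// maze.sense(dir: south) ~> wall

// maze.sense(dir: east) ~> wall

// maze.sense(dir: north) ~> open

// stack.push(x: north) ~> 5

// maze.move(dir: north) ~> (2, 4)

// maze.sense(dir: west) ~> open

// stack.push(x: west) ~> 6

// maze.move(dir: west) ~> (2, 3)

// maze.sense(dir: north) ~> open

// stack.push(x: north) ~> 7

// maze.move(dir: north) ~> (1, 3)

// maze.sense(dir: west) ~> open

// stack.push(x: west) ~> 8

// maze.move(dir: west) ~> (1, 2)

// maze.sense(dir: north) ~> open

// stack.push(x: north) ~> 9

// maze.move(dir: north) ~> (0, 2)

// maze.sense(dir: west) ~> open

// stack.push(x: west) ~> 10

// maze.move(dir: west) ~> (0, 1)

// maze.sense(dir: west) ~> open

// stack.push(x: west) ~> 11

// maze.move(dir: west) ~> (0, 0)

// maze.sense(dir: south) ~> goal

// maze.move(dir: south) ~> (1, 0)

Answer: (1, 0)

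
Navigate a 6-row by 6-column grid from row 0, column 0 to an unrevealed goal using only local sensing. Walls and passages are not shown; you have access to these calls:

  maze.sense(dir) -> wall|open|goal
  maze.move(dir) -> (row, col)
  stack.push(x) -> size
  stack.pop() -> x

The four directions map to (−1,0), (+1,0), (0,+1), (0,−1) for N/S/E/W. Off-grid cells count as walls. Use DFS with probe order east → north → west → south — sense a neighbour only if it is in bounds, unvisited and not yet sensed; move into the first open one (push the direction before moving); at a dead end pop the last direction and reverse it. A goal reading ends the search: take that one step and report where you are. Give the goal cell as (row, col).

·→ maze.sense(dir=east)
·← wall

·→ maze.sense(dir=south)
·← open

·→ stack.push(x=south)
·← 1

·→ maze.move(dir=south)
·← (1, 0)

·→ maze.sense(dir=east)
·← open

·→ stack.push(x=east)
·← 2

·→ maze.move(dir=east)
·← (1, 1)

·→ maze.sense(dir=east)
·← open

·→ stack.push(x=east)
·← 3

·→ maze.move(dir=east)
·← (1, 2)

·→ maze.sense(dir=east)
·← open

·→ stack.push(x=east)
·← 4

·→ maze.move(dir=east)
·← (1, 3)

·→ maze.sense(dir=east)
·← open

·→ stack.push(x=east)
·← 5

·→ maze.move(dir=east)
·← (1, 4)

·→ maze.sense(dir=east)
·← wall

·→ maze.sense(dir=north)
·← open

·→ stack.push(x=north)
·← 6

·→ maze.move(dir=north)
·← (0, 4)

·→ maze.sense(dir=east)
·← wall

·→ maze.sense(dir=west)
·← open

·→ stack.push(x=west)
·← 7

·→ maze.move(dir=west)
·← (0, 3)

·→ maze.sense(dir=west)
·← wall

·→ stack.pop()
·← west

·→ maze.move(dir=east)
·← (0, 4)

·→ stack.pop()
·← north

·→ maze.move(dir=south)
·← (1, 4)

·→ maze.sense(dir=south)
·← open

·→ stack.push(x=south)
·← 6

·→ maze.move(dir=south)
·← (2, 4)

·→ maze.sense(dir=east)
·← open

·→ stack.push(x=east)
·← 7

·→ maze.move(dir=east)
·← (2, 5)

·→ maze.sense(dir=south)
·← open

·→ stack.push(x=south)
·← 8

·→ maze.move(dir=south)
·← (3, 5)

·→ maze.sense(dir=west)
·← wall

·→ maze.sense(dir=south)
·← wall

·→ stack.pop()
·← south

·→ maze.move(dir=north)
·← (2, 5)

·→ stack.pop()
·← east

·→ maze.move(dir=west)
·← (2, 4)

·→ maze.sense(dir=west)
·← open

·→ stack.push(x=west)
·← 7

·→ maze.move(dir=west)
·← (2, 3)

·→ maze.sense(dir=west)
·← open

·→ stack.push(x=west)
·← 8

·→ maze.move(dir=west)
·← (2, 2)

·→ maze.sense(dir=west)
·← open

·→ stack.push(x=west)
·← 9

·→ maze.move(dir=west)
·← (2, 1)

·→ maze.sense(dir=west)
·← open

·→ stack.push(x=west)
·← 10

·→ maze.move(dir=west)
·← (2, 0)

·→ maze.sense(dir=south)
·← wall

·→ stack.pop()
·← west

·→ maze.move(dir=east)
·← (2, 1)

·→ maze.sense(dir=south)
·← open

·→ stack.push(x=south)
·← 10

·→ maze.move(dir=south)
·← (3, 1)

·→ maze.sense(dir=east)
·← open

·→ stack.push(x=east)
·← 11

·→ maze.move(dir=east)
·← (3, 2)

·→ maze.sense(dir=east)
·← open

·→ stack.push(x=east)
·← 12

·→ maze.move(dir=east)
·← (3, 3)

·→ maze.sense(dir=south)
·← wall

·→ stack.pop()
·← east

·→ maze.move(dir=west)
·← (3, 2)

·→ maze.sense(dir=south)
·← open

·→ stack.push(x=south)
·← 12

·→ maze.move(dir=south)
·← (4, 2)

·→ maze.sense(dir=west)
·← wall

·→ maze.sense(dir=south)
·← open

·→ stack.push(x=south)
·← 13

·→ maze.move(dir=south)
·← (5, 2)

·→ maze.sense(dir=east)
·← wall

·→ maze.sense(dir=west)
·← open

·→ stack.push(x=west)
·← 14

·→ maze.move(dir=west)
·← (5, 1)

·→ maze.sense(dir=west)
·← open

·→ stack.push(x=west)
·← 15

·→ maze.move(dir=west)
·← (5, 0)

·→ maze.sense(dir=north)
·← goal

·→ maze.move(dir=north)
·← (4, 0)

Answer: (4, 0)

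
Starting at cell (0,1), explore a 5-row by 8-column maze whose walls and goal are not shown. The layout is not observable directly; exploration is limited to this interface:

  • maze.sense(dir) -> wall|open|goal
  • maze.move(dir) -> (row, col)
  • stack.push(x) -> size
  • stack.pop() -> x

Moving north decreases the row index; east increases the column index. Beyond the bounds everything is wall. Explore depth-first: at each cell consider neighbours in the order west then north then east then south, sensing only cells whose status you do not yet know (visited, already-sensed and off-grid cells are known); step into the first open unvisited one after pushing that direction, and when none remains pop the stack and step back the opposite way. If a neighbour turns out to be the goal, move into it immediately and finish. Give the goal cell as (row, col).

~$ maze.sense dir: west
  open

~$ stack.push x: west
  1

~$ maze.move dir: west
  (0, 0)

~$ maze.sense dir: south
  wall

~$ stack.pop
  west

~$ maze.move dir: east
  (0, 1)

~$ maze.sense dir: east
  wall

~$ maze.sense dir: south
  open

~$ stack.push x: south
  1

~$ maze.move dir: south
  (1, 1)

~$ maze.sense dir: east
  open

~$ stack.push x: east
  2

~$ maze.move dir: east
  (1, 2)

~$ maze.sense dir: east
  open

~$ stack.push x: east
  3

~$ maze.move dir: east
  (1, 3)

~$ maze.sense dir: north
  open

~$ stack.push x: north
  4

~$ maze.move dir: north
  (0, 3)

~$ maze.sense dir: east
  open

~$ stack.push x: east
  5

~$ maze.move dir: east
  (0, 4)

~$ maze.sense dir: east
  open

~$ stack.push x: east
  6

~$ maze.move dir: east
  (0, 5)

~$ maze.sense dir: east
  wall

~$ maze.sense dir: south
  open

~$ stack.push x: south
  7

~$ maze.move dir: south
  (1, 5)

~$ maze.sense dir: west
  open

~$ stack.push x: west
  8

~$ maze.move dir: west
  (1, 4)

~$ maze.sense dir: south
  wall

~$ stack.pop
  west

~$ maze.move dir: east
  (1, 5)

~$ maze.sense dir: east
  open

~$ stack.push x: east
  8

~$ maze.move dir: east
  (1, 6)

~$ maze.sense dir: east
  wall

~$ maze.sense dir: south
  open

~$ stack.push x: south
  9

~$ maze.move dir: south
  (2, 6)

~$ maze.sense dir: west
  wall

~$ maze.sense dir: east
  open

~$ stack.push x: east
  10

~$ maze.move dir: east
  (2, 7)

~$ maze.sense dir: south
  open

~$ stack.push x: south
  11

~$ maze.move dir: south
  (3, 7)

~$ maze.sense dir: west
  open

~$ stack.push x: west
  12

~$ maze.move dir: west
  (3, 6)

~$ maze.sense dir: west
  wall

~$ maze.sense dir: south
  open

~$ stack.push x: south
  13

~$ maze.move dir: south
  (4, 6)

~$ maze.sense dir: west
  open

~$ stack.push x: west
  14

~$ maze.move dir: west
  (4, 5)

~$ maze.sense dir: west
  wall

~$ stack.pop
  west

~$ maze.move dir: east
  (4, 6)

~$ maze.sense dir: east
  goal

~$ maze.move dir: east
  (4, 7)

Answer: (4, 7)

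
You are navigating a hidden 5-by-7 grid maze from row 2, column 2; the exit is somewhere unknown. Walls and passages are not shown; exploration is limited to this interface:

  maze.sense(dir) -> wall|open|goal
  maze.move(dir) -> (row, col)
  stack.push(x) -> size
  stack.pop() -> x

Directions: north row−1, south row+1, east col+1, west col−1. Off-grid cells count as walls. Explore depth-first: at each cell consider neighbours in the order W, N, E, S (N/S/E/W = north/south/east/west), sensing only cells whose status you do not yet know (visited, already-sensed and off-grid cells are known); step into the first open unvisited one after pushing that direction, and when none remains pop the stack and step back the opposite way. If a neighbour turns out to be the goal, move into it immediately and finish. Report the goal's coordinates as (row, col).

>> maze.sense(dir: west)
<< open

>> stack.push(x: west)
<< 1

>> maze.move(dir: west)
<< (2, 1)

>> maze.sense(dir: west)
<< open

>> stack.push(x: west)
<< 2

>> maze.move(dir: west)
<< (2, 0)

>> maze.sense(dir: north)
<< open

>> stack.push(x: north)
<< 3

>> maze.move(dir: north)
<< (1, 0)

>> maze.sense(dir: north)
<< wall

>> maze.sense(dir: east)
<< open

>> stack.push(x: east)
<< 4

>> maze.move(dir: east)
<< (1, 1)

>> maze.sense(dir: north)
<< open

>> stack.push(x: north)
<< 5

>> maze.move(dir: north)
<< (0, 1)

>> maze.sense(dir: east)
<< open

>> stack.push(x: east)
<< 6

>> maze.move(dir: east)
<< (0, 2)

>> maze.sense(dir: east)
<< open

>> stack.push(x: east)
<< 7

>> maze.move(dir: east)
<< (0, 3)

>> maze.sense(dir: east)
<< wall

>> maze.sense(dir: south)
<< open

>> stack.push(x: south)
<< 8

>> maze.move(dir: south)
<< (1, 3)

>> maze.sense(dir: west)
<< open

>> stack.push(x: west)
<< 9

>> maze.move(dir: west)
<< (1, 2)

>> stack.pop()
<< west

>> maze.move(dir: east)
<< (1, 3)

>> maze.sense(dir: east)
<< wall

>> maze.sense(dir: south)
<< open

>> stack.push(x: south)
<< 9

>> maze.move(dir: south)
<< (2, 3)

>> maze.sense(dir: east)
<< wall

>> maze.sense(dir: south)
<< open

>> stack.push(x: south)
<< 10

>> maze.move(dir: south)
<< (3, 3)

>> maze.sense(dir: west)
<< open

>> stack.push(x: west)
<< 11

>> maze.move(dir: west)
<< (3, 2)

>> maze.sense(dir: west)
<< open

>> stack.push(x: west)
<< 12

>> maze.move(dir: west)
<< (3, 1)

>> maze.sense(dir: west)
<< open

>> stack.push(x: west)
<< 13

>> maze.move(dir: west)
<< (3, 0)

>> maze.sense(dir: south)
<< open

>> stack.push(x: south)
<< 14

>> maze.move(dir: south)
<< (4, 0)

>> maze.sense(dir: east)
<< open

>> stack.push(x: east)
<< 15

>> maze.move(dir: east)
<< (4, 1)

>> maze.sense(dir: east)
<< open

>> stack.push(x: east)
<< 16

>> maze.move(dir: east)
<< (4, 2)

>> maze.sense(dir: east)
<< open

>> stack.push(x: east)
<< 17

>> maze.move(dir: east)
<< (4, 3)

>> maze.sense(dir: east)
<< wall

>> stack.pop()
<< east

>> maze.move(dir: west)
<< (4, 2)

>> stack.pop()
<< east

>> maze.move(dir: west)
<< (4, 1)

>> stack.pop()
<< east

>> maze.move(dir: west)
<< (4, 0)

>> stack.pop()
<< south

>> maze.move(dir: north)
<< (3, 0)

>> stack.pop()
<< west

>> maze.move(dir: east)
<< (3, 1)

>> stack.pop()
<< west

>> maze.move(dir: east)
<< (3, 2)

>> stack.pop()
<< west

>> maze.move(dir: east)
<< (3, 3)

>> maze.sense(dir: east)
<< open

>> stack.push(x: east)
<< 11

>> maze.move(dir: east)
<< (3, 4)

>> maze.sense(dir: east)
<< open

>> stack.push(x: east)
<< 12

>> maze.move(dir: east)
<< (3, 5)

>> maze.sense(dir: north)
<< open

>> stack.push(x: north)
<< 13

>> maze.move(dir: north)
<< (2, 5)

>> maze.sense(dir: north)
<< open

>> stack.push(x: north)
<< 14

>> maze.move(dir: north)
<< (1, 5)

>> maze.sense(dir: north)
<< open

>> stack.push(x: north)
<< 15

>> maze.move(dir: north)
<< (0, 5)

>> maze.sense(dir: east)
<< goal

>> maze.move(dir: east)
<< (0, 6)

Answer: (0, 6)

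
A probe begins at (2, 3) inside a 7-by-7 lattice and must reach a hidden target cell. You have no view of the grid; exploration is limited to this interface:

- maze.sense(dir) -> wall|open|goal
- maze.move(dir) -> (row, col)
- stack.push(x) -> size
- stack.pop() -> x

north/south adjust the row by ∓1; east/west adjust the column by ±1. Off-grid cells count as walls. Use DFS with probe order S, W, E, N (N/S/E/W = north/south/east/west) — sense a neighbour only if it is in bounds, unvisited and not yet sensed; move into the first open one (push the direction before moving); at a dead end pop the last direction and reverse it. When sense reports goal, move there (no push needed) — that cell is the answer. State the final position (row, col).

·→ maze.sense(dir→south)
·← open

·→ stack.push(x→south)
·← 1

·→ maze.move(dir→south)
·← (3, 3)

·→ maze.sense(dir→south)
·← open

·→ stack.push(x→south)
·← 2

·→ maze.move(dir→south)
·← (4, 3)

·→ maze.sense(dir→south)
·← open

·→ stack.push(x→south)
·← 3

·→ maze.move(dir→south)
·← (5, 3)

·→ maze.sense(dir→south)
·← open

·→ stack.push(x→south)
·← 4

·→ maze.move(dir→south)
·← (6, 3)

·→ maze.sense(dir→west)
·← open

·→ stack.push(x→west)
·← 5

·→ maze.move(dir→west)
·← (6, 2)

·→ maze.sense(dir→west)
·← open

·→ stack.push(x→west)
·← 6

·→ maze.move(dir→west)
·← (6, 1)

·→ maze.sense(dir→west)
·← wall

·→ maze.sense(dir→north)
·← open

·→ stack.push(x→north)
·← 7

·→ maze.move(dir→north)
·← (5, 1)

·→ maze.sense(dir→west)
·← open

·→ stack.push(x→west)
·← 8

·→ maze.move(dir→west)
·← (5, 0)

·→ maze.sense(dir→north)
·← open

·→ stack.push(x→north)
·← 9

·→ maze.move(dir→north)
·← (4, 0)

·→ maze.sense(dir→east)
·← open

·→ stack.push(x→east)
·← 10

·→ maze.move(dir→east)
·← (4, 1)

·→ maze.sense(dir→east)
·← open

·→ stack.push(x→east)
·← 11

·→ maze.move(dir→east)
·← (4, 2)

·→ maze.sense(dir→south)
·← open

·→ stack.push(x→south)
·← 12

·→ maze.move(dir→south)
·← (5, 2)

·→ stack.pop()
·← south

·→ maze.move(dir→north)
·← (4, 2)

·→ maze.sense(dir→north)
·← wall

·→ stack.pop()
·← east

·→ maze.move(dir→west)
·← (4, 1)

·→ maze.sense(dir→north)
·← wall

·→ stack.pop()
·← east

·→ maze.move(dir→west)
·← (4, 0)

·→ maze.sense(dir→north)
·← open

·→ stack.push(x→north)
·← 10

·→ maze.move(dir→north)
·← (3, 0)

·→ maze.sense(dir→north)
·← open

·→ stack.push(x→north)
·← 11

·→ maze.move(dir→north)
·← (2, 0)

·→ maze.sense(dir→east)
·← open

·→ stack.push(x→east)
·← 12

·→ maze.move(dir→east)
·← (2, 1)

·→ maze.sense(dir→east)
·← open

·→ stack.push(x→east)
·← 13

·→ maze.move(dir→east)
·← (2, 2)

·→ maze.sense(dir→north)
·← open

·→ stack.push(x→north)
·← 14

·→ maze.move(dir→north)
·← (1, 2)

·→ maze.sense(dir→west)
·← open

·→ stack.push(x→west)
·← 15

·→ maze.move(dir→west)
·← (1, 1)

·→ maze.sense(dir→west)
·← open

·→ stack.push(x→west)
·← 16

·→ maze.move(dir→west)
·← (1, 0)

·→ maze.sense(dir→north)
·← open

·→ stack.push(x→north)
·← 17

·→ maze.move(dir→north)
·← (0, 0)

·→ maze.sense(dir→east)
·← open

·→ stack.push(x→east)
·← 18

·→ maze.move(dir→east)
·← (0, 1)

·→ maze.sense(dir→east)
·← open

·→ stack.push(x→east)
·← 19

·→ maze.move(dir→east)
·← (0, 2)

·→ maze.sense(dir→east)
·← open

·→ stack.push(x→east)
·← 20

·→ maze.move(dir→east)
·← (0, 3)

·→ maze.sense(dir→south)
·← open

·→ stack.push(x→south)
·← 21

·→ maze.move(dir→south)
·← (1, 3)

·→ maze.sense(dir→east)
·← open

·→ stack.push(x→east)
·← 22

·→ maze.move(dir→east)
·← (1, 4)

·→ maze.sense(dir→south)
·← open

·→ stack.push(x→south)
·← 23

·→ maze.move(dir→south)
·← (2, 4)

·→ maze.sense(dir→south)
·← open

·→ stack.push(x→south)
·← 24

·→ maze.move(dir→south)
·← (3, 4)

·→ maze.sense(dir→south)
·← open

·→ stack.push(x→south)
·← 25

·→ maze.move(dir→south)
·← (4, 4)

·→ maze.sense(dir→south)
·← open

·→ stack.push(x→south)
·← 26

·→ maze.move(dir→south)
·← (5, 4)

·→ maze.sense(dir→south)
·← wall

·→ maze.sense(dir→east)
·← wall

·→ stack.pop()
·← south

·→ maze.move(dir→north)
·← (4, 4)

·→ maze.sense(dir→east)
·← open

·→ stack.push(x→east)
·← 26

·→ maze.move(dir→east)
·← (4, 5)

·→ maze.sense(dir→east)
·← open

·→ stack.push(x→east)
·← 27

·→ maze.move(dir→east)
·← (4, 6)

·→ maze.sense(dir→south)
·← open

·→ stack.push(x→south)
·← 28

·→ maze.move(dir→south)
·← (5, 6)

·→ maze.sense(dir→south)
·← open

·→ stack.push(x→south)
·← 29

·→ maze.move(dir→south)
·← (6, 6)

·→ maze.sense(dir→west)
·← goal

·→ maze.move(dir→west)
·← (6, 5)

Answer: (6, 5)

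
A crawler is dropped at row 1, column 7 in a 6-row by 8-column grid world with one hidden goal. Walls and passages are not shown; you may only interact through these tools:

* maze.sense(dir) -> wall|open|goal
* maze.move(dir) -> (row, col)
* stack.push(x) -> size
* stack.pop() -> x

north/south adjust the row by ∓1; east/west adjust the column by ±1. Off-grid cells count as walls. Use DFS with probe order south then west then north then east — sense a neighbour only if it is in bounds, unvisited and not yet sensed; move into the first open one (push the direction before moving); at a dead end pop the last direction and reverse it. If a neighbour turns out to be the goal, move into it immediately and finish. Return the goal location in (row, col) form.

I use maze.sense passing dir='south', and get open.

Using stack.push passing x='south', : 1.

Then maze.move passing dir='south', yielding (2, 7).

I try maze.sense passing dir='south', — result: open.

Invoking stack.push passing x='south', and observe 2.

Next I call maze.move passing dir='south', — result: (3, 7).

Next I call maze.sense passing dir='south', yielding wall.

Using maze.sense passing dir='west', → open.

I invoke stack.push passing x='west', → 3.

Invoking maze.move passing dir='west', → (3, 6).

Next I call maze.sense passing dir='south', giving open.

Invoking stack.push passing x='south', yielding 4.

Calling maze.move passing dir='south', giving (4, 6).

I run maze.sense passing dir='south', which returns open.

I call stack.push passing x='south', : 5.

I use maze.move passing dir='south', and observe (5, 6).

I invoke maze.sense passing dir='west', and get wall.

I call maze.sense passing dir='east', which returns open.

Then stack.push passing x='east', : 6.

Calling maze.move passing dir='east', giving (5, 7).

Then stack.pop, and observe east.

I try maze.move passing dir='west', — result: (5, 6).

Next I call stack.pop, : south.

Next I call maze.move passing dir='north', and get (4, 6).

I call maze.sense passing dir='west', which returns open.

Now I run stack.push passing x='west', giving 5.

Then maze.move passing dir='west', → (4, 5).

I use maze.sense passing dir='west', and get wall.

I run maze.sense passing dir='north', which returns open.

Calling stack.push passing x='north', : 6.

Calling maze.move passing dir='north', — result: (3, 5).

I invoke maze.sense passing dir='west', and see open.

Now I run stack.push passing x='west', giving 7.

Invoking maze.move passing dir='west', — result: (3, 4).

I use maze.sense passing dir='west', and observe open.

Invoking stack.push passing x='west', and get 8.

Now I run maze.move passing dir='west', : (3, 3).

I try maze.sense passing dir='south', which returns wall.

Then maze.sense passing dir='west', — result: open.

Invoking stack.push passing x='west', yielding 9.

Using maze.move passing dir='west', and get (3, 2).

I run maze.sense passing dir='south', → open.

Invoking stack.push passing x='south', which returns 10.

I use maze.move passing dir='south', : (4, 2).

I use maze.sense passing dir='south', giving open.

Invoking stack.push passing x='south', : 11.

Calling maze.move passing dir='south', and see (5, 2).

I run maze.sense passing dir='west', which returns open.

Now I run stack.push passing x='west', yielding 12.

Now I run maze.move passing dir='west', — result: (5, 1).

I use maze.sense passing dir='west', — result: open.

I try stack.push passing x='west', — result: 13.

Then maze.move passing dir='west', — result: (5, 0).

I invoke maze.sense passing dir='north', and see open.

I use stack.push passing x='north', — result: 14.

I use maze.move passing dir='north', which returns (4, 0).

I run maze.sense passing dir='north', yielding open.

I invoke stack.push passing x='north', and see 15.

I run maze.move passing dir='north', yielding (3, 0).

Then maze.sense passing dir='north', and observe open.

Invoking stack.push passing x='north', yielding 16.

Invoking maze.move passing dir='north', — result: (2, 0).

Invoking maze.sense passing dir='north', — result: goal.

Calling maze.move passing dir='north', and observe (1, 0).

Answer: (1, 0)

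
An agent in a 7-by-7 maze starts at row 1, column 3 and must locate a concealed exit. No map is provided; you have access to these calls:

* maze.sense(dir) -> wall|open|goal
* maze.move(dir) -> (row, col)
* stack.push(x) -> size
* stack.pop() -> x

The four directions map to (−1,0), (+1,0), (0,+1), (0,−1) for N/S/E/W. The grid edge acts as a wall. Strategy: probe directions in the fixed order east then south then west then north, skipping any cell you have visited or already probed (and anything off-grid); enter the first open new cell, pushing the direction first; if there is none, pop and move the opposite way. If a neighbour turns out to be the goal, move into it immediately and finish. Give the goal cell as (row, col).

Action: maze.sense[dir: east]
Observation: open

Action: stack.push[x: east]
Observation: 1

Action: maze.move[dir: east]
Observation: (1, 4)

Action: maze.sense[dir: east]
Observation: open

Action: stack.push[x: east]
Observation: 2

Action: maze.move[dir: east]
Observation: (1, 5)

Action: maze.sense[dir: east]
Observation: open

Action: stack.push[x: east]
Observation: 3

Action: maze.move[dir: east]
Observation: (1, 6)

Action: maze.sense[dir: south]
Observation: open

Action: stack.push[x: south]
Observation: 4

Action: maze.move[dir: south]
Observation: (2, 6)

Action: maze.sense[dir: south]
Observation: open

Action: stack.push[x: south]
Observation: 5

Action: maze.move[dir: south]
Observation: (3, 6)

Action: maze.sense[dir: south]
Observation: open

Action: stack.push[x: south]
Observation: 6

Action: maze.move[dir: south]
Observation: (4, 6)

Action: maze.sense[dir: south]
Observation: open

Action: stack.push[x: south]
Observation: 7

Action: maze.move[dir: south]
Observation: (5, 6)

Action: maze.sense[dir: south]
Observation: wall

Action: maze.sense[dir: west]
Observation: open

Action: stack.push[x: west]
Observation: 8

Action: maze.move[dir: west]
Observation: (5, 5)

Action: maze.sense[dir: south]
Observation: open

Action: stack.push[x: south]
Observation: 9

Action: maze.move[dir: south]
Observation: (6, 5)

Action: maze.sense[dir: west]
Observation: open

Action: stack.push[x: west]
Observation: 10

Action: maze.move[dir: west]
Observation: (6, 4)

Action: maze.sense[dir: west]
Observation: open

Action: stack.push[x: west]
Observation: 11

Action: maze.move[dir: west]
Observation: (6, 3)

Action: maze.sense[dir: west]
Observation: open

Action: stack.push[x: west]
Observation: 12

Action: maze.move[dir: west]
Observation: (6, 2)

Action: maze.sense[dir: west]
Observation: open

Action: stack.push[x: west]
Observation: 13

Action: maze.move[dir: west]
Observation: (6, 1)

Action: maze.sense[dir: west]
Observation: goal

Action: maze.move[dir: west]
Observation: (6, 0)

Answer: (6, 0)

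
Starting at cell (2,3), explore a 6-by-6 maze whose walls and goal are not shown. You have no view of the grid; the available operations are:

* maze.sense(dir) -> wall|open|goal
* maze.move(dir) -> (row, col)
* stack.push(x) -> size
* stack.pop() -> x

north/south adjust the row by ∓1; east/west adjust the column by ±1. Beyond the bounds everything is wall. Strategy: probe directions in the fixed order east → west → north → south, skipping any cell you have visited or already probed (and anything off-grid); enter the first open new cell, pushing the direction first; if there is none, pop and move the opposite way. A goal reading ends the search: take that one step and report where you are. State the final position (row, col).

→ maze.sense(east)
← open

→ stack.push(east)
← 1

→ maze.move(east)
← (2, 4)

→ maze.sense(east)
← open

→ stack.push(east)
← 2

→ maze.move(east)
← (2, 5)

→ maze.sense(north)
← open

→ stack.push(north)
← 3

→ maze.move(north)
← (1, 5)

→ maze.sense(west)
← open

→ stack.push(west)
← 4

→ maze.move(west)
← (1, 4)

→ maze.sense(west)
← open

→ stack.push(west)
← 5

→ maze.move(west)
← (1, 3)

→ maze.sense(west)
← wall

→ maze.sense(north)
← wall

→ stack.pop()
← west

→ maze.move(east)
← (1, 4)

→ maze.sense(north)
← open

→ stack.push(north)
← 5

→ maze.move(north)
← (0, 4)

→ maze.sense(east)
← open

→ stack.push(east)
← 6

→ maze.move(east)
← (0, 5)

→ stack.pop()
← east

→ maze.move(west)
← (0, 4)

→ stack.pop()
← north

→ maze.move(south)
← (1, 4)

→ stack.pop()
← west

→ maze.move(east)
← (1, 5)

→ stack.pop()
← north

→ maze.move(south)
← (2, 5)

→ maze.sense(south)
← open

→ stack.push(south)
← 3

→ maze.move(south)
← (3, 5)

→ maze.sense(west)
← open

→ stack.push(west)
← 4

→ maze.move(west)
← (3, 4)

→ maze.sense(west)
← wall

→ maze.sense(south)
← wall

→ stack.pop()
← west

→ maze.move(east)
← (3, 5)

→ maze.sense(south)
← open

→ stack.push(south)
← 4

→ maze.move(south)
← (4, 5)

→ maze.sense(south)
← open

→ stack.push(south)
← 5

→ maze.move(south)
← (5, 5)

→ maze.sense(west)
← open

→ stack.push(west)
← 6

→ maze.move(west)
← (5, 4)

→ maze.sense(west)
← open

→ stack.push(west)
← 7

→ maze.move(west)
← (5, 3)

→ maze.sense(west)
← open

→ stack.push(west)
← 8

→ maze.move(west)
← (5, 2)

→ maze.sense(west)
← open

→ stack.push(west)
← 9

→ maze.move(west)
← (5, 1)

→ maze.sense(west)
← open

→ stack.push(west)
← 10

→ maze.move(west)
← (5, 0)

→ maze.sense(north)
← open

→ stack.push(north)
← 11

→ maze.move(north)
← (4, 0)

→ maze.sense(east)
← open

→ stack.push(east)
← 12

→ maze.move(east)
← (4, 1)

→ maze.sense(east)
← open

→ stack.push(east)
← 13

→ maze.move(east)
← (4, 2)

→ maze.sense(east)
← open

→ stack.push(east)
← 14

→ maze.move(east)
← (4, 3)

→ stack.pop()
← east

→ maze.move(west)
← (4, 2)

→ maze.sense(north)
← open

→ stack.push(north)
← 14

→ maze.move(north)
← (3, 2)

→ maze.sense(west)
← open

→ stack.push(west)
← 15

→ maze.move(west)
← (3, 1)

→ maze.sense(west)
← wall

→ maze.sense(north)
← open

→ stack.push(north)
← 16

→ maze.move(north)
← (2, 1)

→ maze.sense(east)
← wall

→ maze.sense(west)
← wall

→ maze.sense(north)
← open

→ stack.push(north)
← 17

→ maze.move(north)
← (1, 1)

→ maze.sense(west)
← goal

→ maze.move(west)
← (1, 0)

Answer: (1, 0)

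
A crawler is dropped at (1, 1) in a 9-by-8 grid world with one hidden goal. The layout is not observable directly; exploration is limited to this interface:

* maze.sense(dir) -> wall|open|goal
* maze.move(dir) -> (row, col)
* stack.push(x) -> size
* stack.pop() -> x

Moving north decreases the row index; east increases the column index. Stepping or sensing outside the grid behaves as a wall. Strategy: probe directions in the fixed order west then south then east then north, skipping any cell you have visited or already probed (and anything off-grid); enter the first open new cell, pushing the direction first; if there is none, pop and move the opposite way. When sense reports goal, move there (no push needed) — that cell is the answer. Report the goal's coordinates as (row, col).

-> maze.sense(west)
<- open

-> stack.push(west)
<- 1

-> maze.move(west)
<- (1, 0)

-> maze.sense(south)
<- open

-> stack.push(south)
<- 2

-> maze.move(south)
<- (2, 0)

-> maze.sense(south)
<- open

-> stack.push(south)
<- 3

-> maze.move(south)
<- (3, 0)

-> maze.sense(south)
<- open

-> stack.push(south)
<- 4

-> maze.move(south)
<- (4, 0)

-> maze.sense(south)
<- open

-> stack.push(south)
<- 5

-> maze.move(south)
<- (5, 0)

-> maze.sense(south)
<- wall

-> maze.sense(east)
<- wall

-> stack.pop()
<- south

-> maze.move(north)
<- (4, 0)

-> maze.sense(east)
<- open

-> stack.push(east)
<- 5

-> maze.move(east)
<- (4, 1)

-> maze.sense(east)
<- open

-> stack.push(east)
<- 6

-> maze.move(east)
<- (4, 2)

-> maze.sense(south)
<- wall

-> maze.sense(east)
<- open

-> stack.push(east)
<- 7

-> maze.move(east)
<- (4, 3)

-> maze.sense(south)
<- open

-> stack.push(south)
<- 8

-> maze.move(south)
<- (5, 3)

-> maze.sense(south)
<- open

-> stack.push(south)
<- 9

-> maze.move(south)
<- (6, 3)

-> maze.sense(west)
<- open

-> stack.push(west)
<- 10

-> maze.move(west)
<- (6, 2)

-> maze.sense(west)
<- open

-> stack.push(west)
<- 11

-> maze.move(west)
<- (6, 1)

-> maze.sense(south)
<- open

-> stack.push(south)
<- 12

-> maze.move(south)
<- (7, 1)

-> maze.sense(west)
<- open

-> stack.push(west)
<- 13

-> maze.move(west)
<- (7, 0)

-> maze.sense(south)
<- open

-> stack.push(south)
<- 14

-> maze.move(south)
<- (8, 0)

-> maze.sense(east)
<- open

-> stack.push(east)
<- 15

-> maze.move(east)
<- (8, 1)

-> maze.sense(east)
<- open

-> stack.push(east)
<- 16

-> maze.move(east)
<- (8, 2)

-> maze.sense(east)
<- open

-> stack.push(east)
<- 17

-> maze.move(east)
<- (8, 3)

-> maze.sense(east)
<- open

-> stack.push(east)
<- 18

-> maze.move(east)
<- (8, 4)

-> maze.sense(east)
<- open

-> stack.push(east)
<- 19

-> maze.move(east)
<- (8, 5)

-> maze.sense(east)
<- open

-> stack.push(east)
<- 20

-> maze.move(east)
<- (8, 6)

-> maze.sense(east)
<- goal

-> maze.move(east)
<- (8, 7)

Answer: (8, 7)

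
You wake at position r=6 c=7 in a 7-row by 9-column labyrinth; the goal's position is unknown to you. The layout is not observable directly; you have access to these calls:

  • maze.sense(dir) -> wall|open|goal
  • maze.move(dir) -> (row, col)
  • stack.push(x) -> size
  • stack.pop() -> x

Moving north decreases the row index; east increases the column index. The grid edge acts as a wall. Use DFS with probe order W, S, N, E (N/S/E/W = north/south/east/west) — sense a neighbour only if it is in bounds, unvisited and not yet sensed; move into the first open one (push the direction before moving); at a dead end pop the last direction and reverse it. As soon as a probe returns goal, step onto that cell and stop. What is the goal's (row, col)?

Next I call maze.sense passing west, : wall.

I invoke maze.sense passing north, and observe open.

I try stack.push passing north, → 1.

I use maze.move passing north, — result: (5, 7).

Now I run maze.sense passing west, — result: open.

Using stack.push passing west, yielding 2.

Next I call maze.move passing west, and get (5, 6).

I run maze.sense passing west, and observe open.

Now I run stack.push passing west, : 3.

Calling maze.move passing west, — result: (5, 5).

I run maze.sense passing west, and observe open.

Using stack.push passing west, and see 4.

Calling maze.move passing west, and get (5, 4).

Next I call maze.sense passing west, and get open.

I invoke stack.push passing west, → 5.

I try maze.move passing west, — result: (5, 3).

Then maze.sense passing west, → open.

I run stack.push passing west, : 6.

Next I call maze.move passing west, yielding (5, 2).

Invoking maze.sense passing west, : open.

Next I call stack.push passing west, and see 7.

Next I call maze.move passing west, → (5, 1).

Calling maze.sense passing west, : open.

Now I run stack.push passing west, → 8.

Next I call maze.move passing west, — result: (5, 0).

Now I run maze.sense passing south, — result: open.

I run stack.push passing south, → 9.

Calling maze.move passing south, which returns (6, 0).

I try maze.sense passing east, giving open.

I invoke stack.push passing east, which returns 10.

Calling maze.move passing east, yielding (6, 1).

Calling maze.sense passing east, which returns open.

I run stack.push passing east, yielding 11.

Using maze.move passing east, → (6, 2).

Next I call maze.sense passing east, and get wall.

Calling stack.pop, giving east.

Now I run maze.move passing west, — result: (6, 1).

Next I call stack.pop(), : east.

Then maze.move passing west, giving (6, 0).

I use stack.pop(), — result: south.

Next I call maze.move passing north, and get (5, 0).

I use maze.sense passing north, : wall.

I try stack.pop, giving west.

Then maze.move passing east, giving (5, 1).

I try maze.sense passing north, and see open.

I try stack.push passing north, yielding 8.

I call maze.move passing north, → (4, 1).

Using maze.sense passing north, giving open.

Calling stack.push passing north, and see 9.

I call maze.move passing north, and get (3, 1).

Now I run maze.sense passing west, yielding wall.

I call maze.sense passing north, which returns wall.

Then maze.sense passing east, which returns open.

Using stack.push passing east, giving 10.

Invoking maze.move passing east, and observe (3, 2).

I call maze.sense passing south, and observe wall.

I use maze.sense passing north, → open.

I invoke stack.push passing north, yielding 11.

Invoking maze.move passing north, which returns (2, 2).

Next I call maze.sense passing north, : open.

I try stack.push passing north, giving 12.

Next I call maze.move passing north, : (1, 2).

I try maze.sense passing west, and see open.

I call stack.push passing west, — result: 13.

I try maze.move passing west, → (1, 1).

Calling maze.sense passing west, giving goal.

Calling maze.move passing west, and observe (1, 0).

Answer: (1, 0)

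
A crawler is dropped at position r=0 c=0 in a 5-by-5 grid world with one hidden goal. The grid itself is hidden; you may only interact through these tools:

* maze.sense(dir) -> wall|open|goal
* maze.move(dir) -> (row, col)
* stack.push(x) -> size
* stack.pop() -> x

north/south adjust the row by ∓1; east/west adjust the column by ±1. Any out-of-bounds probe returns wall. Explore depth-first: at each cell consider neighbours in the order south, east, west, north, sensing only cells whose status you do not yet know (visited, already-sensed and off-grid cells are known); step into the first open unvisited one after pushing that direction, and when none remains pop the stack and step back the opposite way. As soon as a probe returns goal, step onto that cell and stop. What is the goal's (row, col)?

I use maze.sense on dir='south', which returns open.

Invoking stack.push on x='south', and observe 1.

Then maze.move on dir='south', and see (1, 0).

I try maze.sense on dir='south', — result: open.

Then stack.push on x='south', and see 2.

I try maze.move on dir='south', and get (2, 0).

I run maze.sense on dir='south', — result: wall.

Using maze.sense on dir='east', — result: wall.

I use stack.pop, yielding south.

Then maze.move on dir='north', giving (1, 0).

I run maze.sense on dir='east', and observe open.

Using stack.push on x='east', yielding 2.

I call maze.move on dir='east', → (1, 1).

I use maze.sense on dir='east', and observe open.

I try stack.push on x='east', which returns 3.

I try maze.move on dir='east', and get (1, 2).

I try maze.sense on dir='south', → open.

Now I run stack.push on x='south', giving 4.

I invoke maze.move on dir='south', yielding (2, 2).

I invoke maze.sense on dir='south', : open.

I run stack.push on x='south', → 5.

I try maze.move on dir='south', and get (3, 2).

Invoking maze.sense on dir='south', — result: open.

Invoking stack.push on x='south', and get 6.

I run maze.move on dir='south', and observe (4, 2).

Now I run maze.sense on dir='east', which returns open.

Now I run stack.push on x='east', → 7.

Invoking maze.move on dir='east', yielding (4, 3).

Now I run maze.sense on dir='east', giving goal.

Then maze.move on dir='east', and observe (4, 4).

Answer: (4, 4)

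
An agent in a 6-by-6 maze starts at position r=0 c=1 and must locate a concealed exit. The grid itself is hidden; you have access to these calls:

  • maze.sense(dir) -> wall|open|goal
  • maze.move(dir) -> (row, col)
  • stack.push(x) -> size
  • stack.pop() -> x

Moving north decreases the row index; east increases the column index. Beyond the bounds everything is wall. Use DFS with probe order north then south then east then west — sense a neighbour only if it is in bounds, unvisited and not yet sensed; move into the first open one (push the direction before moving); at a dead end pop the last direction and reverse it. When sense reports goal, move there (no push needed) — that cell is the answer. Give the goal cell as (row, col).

> maze.sense dir: south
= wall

> maze.sense dir: east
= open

> stack.push x: east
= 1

> maze.move dir: east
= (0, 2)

> maze.sense dir: south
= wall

> maze.sense dir: east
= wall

> stack.pop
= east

> maze.move dir: west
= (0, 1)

> maze.sense dir: west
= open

> stack.push x: west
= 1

> maze.move dir: west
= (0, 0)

> maze.sense dir: south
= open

> stack.push x: south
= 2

> maze.move dir: south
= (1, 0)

> maze.sense dir: south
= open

> stack.push x: south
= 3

> maze.move dir: south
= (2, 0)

> maze.sense dir: south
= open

> stack.push x: south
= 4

> maze.move dir: south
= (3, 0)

> maze.sense dir: south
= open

> stack.push x: south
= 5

> maze.move dir: south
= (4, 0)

> maze.sense dir: south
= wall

> maze.sense dir: east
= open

> stack.push x: east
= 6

> maze.move dir: east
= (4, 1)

> maze.sense dir: north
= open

> stack.push x: north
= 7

> maze.move dir: north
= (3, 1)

> maze.sense dir: north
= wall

> maze.sense dir: east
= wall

> stack.pop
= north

> maze.move dir: south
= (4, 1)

> maze.sense dir: south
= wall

> maze.sense dir: east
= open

> stack.push x: east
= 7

> maze.move dir: east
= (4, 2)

> maze.sense dir: south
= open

> stack.push x: south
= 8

> maze.move dir: south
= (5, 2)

> maze.sense dir: east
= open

> stack.push x: east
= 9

> maze.move dir: east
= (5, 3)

> maze.sense dir: north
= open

> stack.push x: north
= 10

> maze.move dir: north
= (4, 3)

> maze.sense dir: north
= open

> stack.push x: north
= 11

> maze.move dir: north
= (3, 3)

> maze.sense dir: north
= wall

> maze.sense dir: east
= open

> stack.push x: east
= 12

> maze.move dir: east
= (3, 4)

> maze.sense dir: north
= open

> stack.push x: north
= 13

> maze.move dir: north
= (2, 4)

> maze.sense dir: north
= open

> stack.push x: north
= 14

> maze.move dir: north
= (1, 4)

> maze.sense dir: north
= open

> stack.push x: north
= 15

> maze.move dir: north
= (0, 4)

> maze.sense dir: east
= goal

> maze.move dir: east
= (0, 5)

Answer: (0, 5)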